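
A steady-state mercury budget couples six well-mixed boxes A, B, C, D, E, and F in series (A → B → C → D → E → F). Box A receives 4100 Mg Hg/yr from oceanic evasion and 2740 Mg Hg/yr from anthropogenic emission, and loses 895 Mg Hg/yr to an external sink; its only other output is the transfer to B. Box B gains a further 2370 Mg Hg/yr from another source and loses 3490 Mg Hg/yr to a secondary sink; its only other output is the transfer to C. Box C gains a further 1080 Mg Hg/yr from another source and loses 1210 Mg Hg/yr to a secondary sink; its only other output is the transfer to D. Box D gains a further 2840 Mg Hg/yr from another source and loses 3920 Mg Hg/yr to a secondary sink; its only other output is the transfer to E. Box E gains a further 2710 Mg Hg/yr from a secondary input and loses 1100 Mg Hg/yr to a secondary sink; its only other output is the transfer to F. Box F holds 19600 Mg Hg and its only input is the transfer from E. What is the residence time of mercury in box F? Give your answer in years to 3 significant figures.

3.75 yr

Box A: F(A→B) = (4100 + 2740) − 895 = 5945.0 Mg Hg/yr.
Box B: F(B→C) = (5945.0 + 2370) − 3490 = 4825.0 Mg Hg/yr.
Box C: F(C→D) = (4825.0 + 1080) − 1210 = 4695.0 Mg Hg/yr.
Box D: F(D→E) = (4695.0 + 2840) − 3920 = 3615.0 Mg Hg/yr.
Box E: F(E→F) = (3615.0 + 2710) − 1100 = 5225.0 Mg Hg/yr.
Box F throughput = its input = 5225.0 Mg Hg/yr; τ = 19600 / 5225.0 = 3.751 yr.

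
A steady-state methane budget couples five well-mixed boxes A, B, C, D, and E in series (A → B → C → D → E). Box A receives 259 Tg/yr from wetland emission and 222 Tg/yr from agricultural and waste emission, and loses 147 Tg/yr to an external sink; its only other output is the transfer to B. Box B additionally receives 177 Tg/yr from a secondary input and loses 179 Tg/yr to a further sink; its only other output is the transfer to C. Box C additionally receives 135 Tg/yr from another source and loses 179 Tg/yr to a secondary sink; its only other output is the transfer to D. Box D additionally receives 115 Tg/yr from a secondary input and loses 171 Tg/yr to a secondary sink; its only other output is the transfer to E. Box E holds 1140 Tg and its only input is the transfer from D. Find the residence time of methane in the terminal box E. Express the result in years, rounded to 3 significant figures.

4.91 yr

Box A: F(A→B) = (259 + 222) − 147 = 334.00 Tg/yr.
Box B: F(B→C) = (334.00 + 177) − 179 = 332.00 Tg/yr.
Box C: F(C→D) = (332.00 + 135) − 179 = 288.00 Tg/yr.
Box D: F(D→E) = (288.00 + 115) − 171 = 232.00 Tg/yr.
Box E throughput = its input = 232.00 Tg/yr; τ = 1140 / 232.00 = 4.914 yr.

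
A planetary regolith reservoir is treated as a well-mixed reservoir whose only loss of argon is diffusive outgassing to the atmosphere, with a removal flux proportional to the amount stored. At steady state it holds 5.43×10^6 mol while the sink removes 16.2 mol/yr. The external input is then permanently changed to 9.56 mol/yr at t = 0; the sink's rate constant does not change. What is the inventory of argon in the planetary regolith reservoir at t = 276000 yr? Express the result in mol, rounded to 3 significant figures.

τ = M₀/F₀ = 5.43×10^6/16.2 = 335200 yr; rate constant k = 1/τ.
New steady state M_∞ = F₁/k = F₁·τ = 9.56 × 335200 = 3.2044×10^6 mol.
M(t) = M_∞ + (M₀ − M_∞)·e^(−t/τ); t/τ = 276000/335200 = 0.8234, so e^(−t/τ) = 0.4389.
M(t) = 3.2044×10^6 + 2.226×10^6 × 0.4389 = 4.1813×10^6 mol.

4.18×10^6 mol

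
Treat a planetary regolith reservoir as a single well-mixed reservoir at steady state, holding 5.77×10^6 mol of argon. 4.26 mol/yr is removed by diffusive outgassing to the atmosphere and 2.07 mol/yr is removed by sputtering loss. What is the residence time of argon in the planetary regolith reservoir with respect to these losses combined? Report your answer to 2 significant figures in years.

Total removal = 4.260 + 2.070 = 6.3300 mol/yr.
τ = M / ΣF_out = 5.77×10^6 / 6.3300 = 911500 yr.

910000 yr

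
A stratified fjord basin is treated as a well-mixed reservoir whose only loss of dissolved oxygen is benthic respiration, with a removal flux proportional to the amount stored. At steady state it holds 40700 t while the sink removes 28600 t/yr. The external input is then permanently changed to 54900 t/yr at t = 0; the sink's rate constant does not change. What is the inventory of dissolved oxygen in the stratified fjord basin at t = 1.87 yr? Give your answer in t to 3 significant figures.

Residence time τ = M₀/F₀ = 1.423 yr. The eventual steady state is M_∞ = M₀·(F₁/F₀) = 40700 × 54900/28600 = 78127 t.
The anomaly ΔM(t) = M(t) − M_∞ decays as ΔM₀·e^(−t/τ) with ΔM₀ = 40700 − 78127 = −37430 t.
At t = 1.87 yr, e^(−t/τ) = e^(−1.314) = 0.2687, so ΔM = −10060 t and M = 78127 − 10060 = 68069 t.

68100 t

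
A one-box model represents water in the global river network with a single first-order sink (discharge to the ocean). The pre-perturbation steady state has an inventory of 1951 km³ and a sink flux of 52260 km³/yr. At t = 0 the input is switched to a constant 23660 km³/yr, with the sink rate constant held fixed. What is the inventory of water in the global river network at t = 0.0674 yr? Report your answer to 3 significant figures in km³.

The sink rate constant is k = F₀/M₀ = 52260/1951 = 26.79 yr⁻¹.
Solving dM/dt = F₁ − kM with M(0) = M₀ gives M(t) = F₁/k + (M₀ − F₁/k)·e^(−kt).
F₁/k = 23660/26.79 = 883.29 km³; kt = 26.79 × 0.0674 = 1.805, e^(−kt) = 0.1644.
M(0.0674) = 883.29 + (1951 − 883.29) × 0.1644 = 883.29 + 175.5 = 1058.8 km³.

1060 km³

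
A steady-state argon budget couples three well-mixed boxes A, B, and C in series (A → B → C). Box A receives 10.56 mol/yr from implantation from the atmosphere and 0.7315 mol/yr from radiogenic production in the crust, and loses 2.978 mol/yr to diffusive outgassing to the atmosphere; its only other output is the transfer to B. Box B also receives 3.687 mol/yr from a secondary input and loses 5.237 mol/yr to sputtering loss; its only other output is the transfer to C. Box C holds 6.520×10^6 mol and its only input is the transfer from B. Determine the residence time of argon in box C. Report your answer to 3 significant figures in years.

964000 yr

Box A: F(A→B) = (10.56 + 0.7315) − 2.978 = 8.3135 mol/yr.
Box B: F(B→C) = (8.3135 + 3.687) − 5.237 = 6.7635 mol/yr.
Box C throughput = its input = 6.7635 mol/yr; τ = 6.520×10^6 / 6.7635 = 964000 yr.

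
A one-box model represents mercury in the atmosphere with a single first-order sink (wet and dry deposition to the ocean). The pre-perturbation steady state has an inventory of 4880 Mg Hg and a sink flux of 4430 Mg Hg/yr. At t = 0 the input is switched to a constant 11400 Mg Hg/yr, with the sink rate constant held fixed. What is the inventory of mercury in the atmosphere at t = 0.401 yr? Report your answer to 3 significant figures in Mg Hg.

The sink rate constant is k = F₀/M₀ = 4430/4880 = 0.9078 yr⁻¹.
Solving dM/dt = F₁ − kM with M(0) = M₀ gives M(t) = F₁/k + (M₀ − F₁/k)·e^(−kt).
F₁/k = 11400/0.9078 = 12558 Mg Hg; kt = 0.9078 × 0.401 = 0.3640, e^(−kt) = 0.6949.
M(0.401) = 12558 + (4880 − 12558) × 0.6949 = 12558 − 5335 = 7222.7 Mg Hg.

7220 Mg Hg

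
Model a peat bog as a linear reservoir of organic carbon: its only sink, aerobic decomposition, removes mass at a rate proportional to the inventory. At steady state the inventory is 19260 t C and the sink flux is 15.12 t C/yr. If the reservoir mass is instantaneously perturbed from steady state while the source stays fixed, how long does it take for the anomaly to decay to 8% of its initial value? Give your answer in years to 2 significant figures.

For a linear reservoir the anomaly decays as exp(−t/τ) with τ = M/F = 19260/15.12 = 1274 yr.
exp(−t/τ) = 0.08 ⇒ t = −τ ln(0.08) = 1274 × 2.526 = 3217 yr.

3200 yr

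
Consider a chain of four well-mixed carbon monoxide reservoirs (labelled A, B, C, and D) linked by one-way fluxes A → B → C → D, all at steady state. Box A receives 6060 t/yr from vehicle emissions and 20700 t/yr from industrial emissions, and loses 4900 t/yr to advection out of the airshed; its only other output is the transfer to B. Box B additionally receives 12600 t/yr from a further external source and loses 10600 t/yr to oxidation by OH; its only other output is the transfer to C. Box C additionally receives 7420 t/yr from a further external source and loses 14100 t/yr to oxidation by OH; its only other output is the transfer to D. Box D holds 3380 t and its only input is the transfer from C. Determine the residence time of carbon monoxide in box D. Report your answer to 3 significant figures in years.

0.197 yr

Box A: F(A→B) = (6060 + 20700) − 4900 = 21860 t/yr.
Box B: F(B→C) = (21860 + 12600) − 10600 = 23860 t/yr.
Box C: F(C→D) = (23860 + 7420) − 14100 = 17180 t/yr.
Box D throughput = its input = 17180 t/yr; τ = 3380 / 17180 = 0.1967 yr.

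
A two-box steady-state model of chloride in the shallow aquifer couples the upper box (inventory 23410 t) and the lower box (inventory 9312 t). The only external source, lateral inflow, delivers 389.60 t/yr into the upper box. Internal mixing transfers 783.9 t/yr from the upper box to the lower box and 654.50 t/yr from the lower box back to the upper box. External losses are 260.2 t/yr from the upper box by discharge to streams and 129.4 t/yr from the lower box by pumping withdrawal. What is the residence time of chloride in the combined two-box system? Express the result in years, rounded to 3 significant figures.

84.0 yr

Treat the two boxes together as one reservoir: the mixing fluxes between them are internal recycling, so τ = ΣM / Σ(external losses).
M_total = 23410 + 9312 = 32722 t.
ΣF_external_out = 260.2 + 129.4 = 389.60 t/yr.
τ = M_total / ΣF_ext = 32722 / 389.60 = 83.99 yr.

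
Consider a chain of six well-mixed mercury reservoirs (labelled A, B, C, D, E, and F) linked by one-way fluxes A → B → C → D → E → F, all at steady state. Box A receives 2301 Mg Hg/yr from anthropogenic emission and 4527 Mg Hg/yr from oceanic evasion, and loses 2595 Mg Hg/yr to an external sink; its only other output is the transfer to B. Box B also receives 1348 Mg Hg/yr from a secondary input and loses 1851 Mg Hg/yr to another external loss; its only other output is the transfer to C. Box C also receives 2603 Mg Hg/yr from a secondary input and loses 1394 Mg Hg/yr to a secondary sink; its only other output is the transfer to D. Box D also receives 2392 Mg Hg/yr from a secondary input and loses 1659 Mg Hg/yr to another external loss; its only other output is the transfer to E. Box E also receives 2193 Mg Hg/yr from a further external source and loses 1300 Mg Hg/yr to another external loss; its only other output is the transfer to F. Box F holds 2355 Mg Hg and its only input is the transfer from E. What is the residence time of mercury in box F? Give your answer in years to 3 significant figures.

Box A: F(A→B) = (2301 + 4527) − 2595 = 4233.0 Mg Hg/yr.
Box B: F(B→C) = (4233.0 + 1348) − 1851 = 3730.0 Mg Hg/yr.
Box C: F(C→D) = (3730.0 + 2603) − 1394 = 4939.0 Mg Hg/yr.
Box D: F(D→E) = (4939.0 + 2392) − 1659 = 5672.0 Mg Hg/yr.
Box E: F(E→F) = (5672.0 + 2193) − 1300 = 6565.0 Mg Hg/yr.
Box F throughput = its input = 6565.0 Mg Hg/yr; τ = 2355 / 6565.0 = 0.3587 yr.

0.359 yr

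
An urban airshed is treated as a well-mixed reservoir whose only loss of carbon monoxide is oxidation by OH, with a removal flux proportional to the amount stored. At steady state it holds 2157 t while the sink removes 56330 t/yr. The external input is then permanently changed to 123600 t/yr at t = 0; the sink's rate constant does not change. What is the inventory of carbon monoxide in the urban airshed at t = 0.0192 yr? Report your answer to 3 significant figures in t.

Residence time τ = M₀/F₀ = 0.03829 yr. The eventual steady state is M_∞ = M₀·(F₁/F₀) = 2157 × 123600/56330 = 4732.9 t.
The anomaly ΔM(t) = M(t) − M_∞ decays as ΔM₀·e^(−t/τ) with ΔM₀ = 2157 − 4732.9 = −2576 t.
At t = 0.0192 yr, e^(−t/τ) = e^(−0.5014) = 0.6057, so ΔM = −1560 t and M = 4732.9 − 1560 = 3172.7 t.

3170 t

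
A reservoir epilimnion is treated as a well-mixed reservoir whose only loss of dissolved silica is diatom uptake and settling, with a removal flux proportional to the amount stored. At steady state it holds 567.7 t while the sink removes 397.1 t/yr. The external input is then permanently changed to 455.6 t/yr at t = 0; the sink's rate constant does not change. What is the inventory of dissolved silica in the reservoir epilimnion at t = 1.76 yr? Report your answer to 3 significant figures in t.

627 t

Residence time τ = M₀/F₀ = 1.430 yr. The eventual steady state is M_∞ = M₀·(F₁/F₀) = 567.7 × 455.6/397.1 = 651.33 t.
The anomaly ΔM(t) = M(t) − M_∞ decays as ΔM₀·e^(−t/τ) with ΔM₀ = 567.7 − 651.33 = −83.63 t.
At t = 1.76 yr, e^(−t/τ) = e^(−1.231) = 0.2920, so ΔM = −24.42 t and M = 651.33 − 24.42 = 626.91 t.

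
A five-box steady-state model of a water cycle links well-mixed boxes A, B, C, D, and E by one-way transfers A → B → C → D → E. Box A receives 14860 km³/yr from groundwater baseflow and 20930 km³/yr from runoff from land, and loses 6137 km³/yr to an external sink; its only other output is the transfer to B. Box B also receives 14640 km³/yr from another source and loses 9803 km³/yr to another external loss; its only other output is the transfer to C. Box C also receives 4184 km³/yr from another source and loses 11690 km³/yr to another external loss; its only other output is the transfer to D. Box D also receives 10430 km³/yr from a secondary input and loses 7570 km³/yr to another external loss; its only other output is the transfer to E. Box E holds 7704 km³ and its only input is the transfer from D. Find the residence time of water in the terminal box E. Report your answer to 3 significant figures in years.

Box A: F(A→B) = (14860 + 20930) − 6137 = 29653 km³/yr.
Box B: F(B→C) = (29653 + 14640) − 9803 = 34490 km³/yr.
Box C: F(C→D) = (34490 + 4184) − 11690 = 26984 km³/yr.
Box D: F(D→E) = (26984 + 10430) − 7570 = 29844 km³/yr.
Box E throughput = its input = 29844 km³/yr; τ = 7704 / 29844 = 0.2581 yr.

0.258 yr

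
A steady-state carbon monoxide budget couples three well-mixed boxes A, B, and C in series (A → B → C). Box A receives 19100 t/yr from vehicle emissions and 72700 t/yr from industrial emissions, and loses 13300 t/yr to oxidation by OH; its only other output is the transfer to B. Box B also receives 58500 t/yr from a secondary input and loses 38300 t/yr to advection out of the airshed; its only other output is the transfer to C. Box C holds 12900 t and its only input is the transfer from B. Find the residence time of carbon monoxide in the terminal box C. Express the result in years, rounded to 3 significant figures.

Box A: F(A→B) = (19100 + 72700) − 13300 = 78500 t/yr.
Box B: F(B→C) = (78500 + 58500) − 38300 = 98700 t/yr.
Box C throughput = its input = 98700 t/yr; τ = 12900 / 98700 = 0.1307 yr.

0.131 yr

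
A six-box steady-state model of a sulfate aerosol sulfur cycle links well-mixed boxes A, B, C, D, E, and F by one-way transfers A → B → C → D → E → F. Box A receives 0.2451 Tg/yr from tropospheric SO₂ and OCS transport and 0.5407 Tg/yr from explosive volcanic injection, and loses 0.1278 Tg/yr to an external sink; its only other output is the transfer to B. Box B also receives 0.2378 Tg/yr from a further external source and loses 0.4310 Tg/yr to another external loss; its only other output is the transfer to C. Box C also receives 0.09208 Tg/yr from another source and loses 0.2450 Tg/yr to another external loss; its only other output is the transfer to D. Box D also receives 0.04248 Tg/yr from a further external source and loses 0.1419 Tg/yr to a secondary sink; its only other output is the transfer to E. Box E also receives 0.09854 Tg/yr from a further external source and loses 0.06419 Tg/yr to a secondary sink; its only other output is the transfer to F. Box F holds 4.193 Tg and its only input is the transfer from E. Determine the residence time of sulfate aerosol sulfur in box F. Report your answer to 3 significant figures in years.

Box A: F(A→B) = (0.2451 + 0.5407) − 0.1278 = 0.65800 Tg/yr.
Box B: F(B→C) = (0.65800 + 0.2378) − 0.4310 = 0.46480 Tg/yr.
Box C: F(C→D) = (0.46480 + 0.09208) − 0.2450 = 0.31188 Tg/yr.
Box D: F(D→E) = (0.31188 + 0.04248) − 0.1419 = 0.21246 Tg/yr.
Box E: F(E→F) = (0.21246 + 0.09854) − 0.06419 = 0.24681 Tg/yr.
Box F throughput = its input = 0.24681 Tg/yr; τ = 4.193 / 0.24681 = 16.99 yr.

17.0 yr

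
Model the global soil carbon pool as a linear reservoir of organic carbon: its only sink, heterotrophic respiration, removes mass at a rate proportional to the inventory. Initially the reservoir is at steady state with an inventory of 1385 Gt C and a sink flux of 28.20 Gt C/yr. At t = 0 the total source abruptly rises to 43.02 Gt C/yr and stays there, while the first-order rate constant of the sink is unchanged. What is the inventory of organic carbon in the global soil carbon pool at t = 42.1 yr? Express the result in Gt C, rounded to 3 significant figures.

1800 Gt C

τ = M₀/F₀ = 1385/28.20 = 49.11 yr; rate constant k = 1/τ.
New steady state M_∞ = F₁/k = F₁·τ = 43.02 × 49.11 = 2112.9 Gt C.
M(t) = M_∞ + (M₀ − M_∞)·e^(−t/τ); t/τ = 42.1/49.11 = 0.8572, so e^(−t/τ) = 0.4243.
M(t) = 2112.9 − 727.9 × 0.4243 = 1804.0 Gt C.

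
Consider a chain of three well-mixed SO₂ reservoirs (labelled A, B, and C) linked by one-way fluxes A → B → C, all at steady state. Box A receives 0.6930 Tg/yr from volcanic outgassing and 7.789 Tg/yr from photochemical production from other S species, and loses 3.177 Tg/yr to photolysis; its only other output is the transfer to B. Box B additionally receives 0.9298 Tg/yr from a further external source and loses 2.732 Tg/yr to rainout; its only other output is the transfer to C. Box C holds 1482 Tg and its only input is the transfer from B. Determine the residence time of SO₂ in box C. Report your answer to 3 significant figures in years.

Box A: F(A→B) = (0.6930 + 7.789) − 3.177 = 5.3050 Tg/yr.
Box B: F(B→C) = (5.3050 + 0.9298) − 2.732 = 3.5028 Tg/yr.
Box C throughput = its input = 3.5028 Tg/yr; τ = 1482 / 3.5028 = 423.1 yr.

423 yr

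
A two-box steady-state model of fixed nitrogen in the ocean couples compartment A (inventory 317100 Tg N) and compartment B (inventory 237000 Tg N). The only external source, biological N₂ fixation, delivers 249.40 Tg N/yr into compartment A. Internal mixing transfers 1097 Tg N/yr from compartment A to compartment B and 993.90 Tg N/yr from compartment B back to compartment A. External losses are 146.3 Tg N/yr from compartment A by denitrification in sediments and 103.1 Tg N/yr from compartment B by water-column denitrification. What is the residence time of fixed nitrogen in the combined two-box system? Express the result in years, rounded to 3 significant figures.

2220 yr

For the system as a whole, the A↔B exchange is internal and contributes nothing to the throughput; only the external sinks remove mass.
M_total = 317100 + 237000 = 554100 Tg N.
ΣF_external_out = 146.3 + 103.1 = 249.40 Tg N/yr.
τ = M_total / ΣF_ext = 554100 / 249.40 = 2222 yr.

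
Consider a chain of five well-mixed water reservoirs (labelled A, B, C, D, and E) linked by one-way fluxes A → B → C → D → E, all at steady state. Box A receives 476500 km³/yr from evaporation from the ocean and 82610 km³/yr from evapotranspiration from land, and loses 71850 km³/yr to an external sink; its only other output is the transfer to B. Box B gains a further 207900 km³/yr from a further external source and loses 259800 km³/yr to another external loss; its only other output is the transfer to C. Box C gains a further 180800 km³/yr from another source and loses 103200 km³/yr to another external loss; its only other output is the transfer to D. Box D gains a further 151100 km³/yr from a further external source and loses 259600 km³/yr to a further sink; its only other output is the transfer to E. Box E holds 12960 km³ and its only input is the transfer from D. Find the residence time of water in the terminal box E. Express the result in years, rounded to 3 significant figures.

Box A: F(A→B) = (476500 + 82610) − 71850 = 487260 km³/yr.
Box B: F(B→C) = (487260 + 207900) − 259800 = 435360 km³/yr.
Box C: F(C→D) = (435360 + 180800) − 103200 = 512960 km³/yr.
Box D: F(D→E) = (512960 + 151100) − 259600 = 404460 km³/yr.
Box E throughput = its input = 404460 km³/yr; τ = 12960 / 404460 = 0.03204 yr.

0.0320 yr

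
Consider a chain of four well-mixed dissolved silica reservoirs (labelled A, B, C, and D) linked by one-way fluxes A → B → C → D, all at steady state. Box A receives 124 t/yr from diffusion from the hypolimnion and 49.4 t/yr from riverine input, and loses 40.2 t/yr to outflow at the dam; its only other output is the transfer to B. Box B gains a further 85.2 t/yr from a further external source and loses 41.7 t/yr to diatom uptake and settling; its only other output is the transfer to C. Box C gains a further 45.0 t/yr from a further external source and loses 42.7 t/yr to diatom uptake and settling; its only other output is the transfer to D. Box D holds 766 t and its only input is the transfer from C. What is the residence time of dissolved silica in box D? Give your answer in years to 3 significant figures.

4.28 yr

Box A: F(A→B) = (124 + 49.4) − 40.2 = 133.20 t/yr.
Box B: F(B→C) = (133.20 + 85.2) − 41.7 = 176.70 t/yr.
Box C: F(C→D) = (176.70 + 45.0) − 42.7 = 179.00 t/yr.
Box D throughput = its input = 179.00 t/yr; τ = 766 / 179.00 = 4.279 yr.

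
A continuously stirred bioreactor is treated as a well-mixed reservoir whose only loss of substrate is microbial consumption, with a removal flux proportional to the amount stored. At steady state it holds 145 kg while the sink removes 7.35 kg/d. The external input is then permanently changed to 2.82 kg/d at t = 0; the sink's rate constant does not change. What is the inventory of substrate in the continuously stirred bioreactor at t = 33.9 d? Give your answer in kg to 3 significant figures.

71.7 kg

Residence time τ = M₀/F₀ = 19.73 d. The eventual steady state is M_∞ = M₀·(F₁/F₀) = 145 × 2.82/7.35 = 55.633 kg.
The anomaly ΔM(t) = M(t) − M_∞ decays as ΔM₀·e^(−t/τ) with ΔM₀ = 145 − 55.633 = 89.37 kg.
At t = 33.9 d, e^(−t/τ) = e^(−1.718) = 0.1794, so ΔM = 16.03 kg and M = 55.633 + 16.03 = 71.661 kg.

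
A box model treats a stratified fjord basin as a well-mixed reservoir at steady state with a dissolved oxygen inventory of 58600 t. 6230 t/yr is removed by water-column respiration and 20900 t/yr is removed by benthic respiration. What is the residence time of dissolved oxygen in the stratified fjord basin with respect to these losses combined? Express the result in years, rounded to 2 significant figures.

Total removal = 6230 + 20900 = 27130 t/yr.
τ = M / ΣF_out = 58600 / 27130 = 2.160 yr.

2.2 yr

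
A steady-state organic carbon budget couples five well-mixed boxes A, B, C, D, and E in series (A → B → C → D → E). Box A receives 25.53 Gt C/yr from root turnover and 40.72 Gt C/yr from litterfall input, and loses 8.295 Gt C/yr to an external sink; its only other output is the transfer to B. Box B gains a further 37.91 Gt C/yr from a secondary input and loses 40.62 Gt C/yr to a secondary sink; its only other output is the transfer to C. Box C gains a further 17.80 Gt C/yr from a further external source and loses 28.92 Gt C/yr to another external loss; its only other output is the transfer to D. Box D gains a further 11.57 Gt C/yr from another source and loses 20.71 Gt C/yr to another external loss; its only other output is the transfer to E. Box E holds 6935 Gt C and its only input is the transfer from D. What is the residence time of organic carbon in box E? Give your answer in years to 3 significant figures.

Box A: F(A→B) = (25.53 + 40.72) − 8.295 = 57.955 Gt C/yr.
Box B: F(B→C) = (57.955 + 37.91) − 40.62 = 55.245 Gt C/yr.
Box C: F(C→D) = (55.245 + 17.80) − 28.92 = 44.125 Gt C/yr.
Box D: F(D→E) = (44.125 + 11.57) − 20.71 = 34.985 Gt C/yr.
Box E throughput = its input = 34.985 Gt C/yr; τ = 6935 / 34.985 = 198.2 yr.

198 yr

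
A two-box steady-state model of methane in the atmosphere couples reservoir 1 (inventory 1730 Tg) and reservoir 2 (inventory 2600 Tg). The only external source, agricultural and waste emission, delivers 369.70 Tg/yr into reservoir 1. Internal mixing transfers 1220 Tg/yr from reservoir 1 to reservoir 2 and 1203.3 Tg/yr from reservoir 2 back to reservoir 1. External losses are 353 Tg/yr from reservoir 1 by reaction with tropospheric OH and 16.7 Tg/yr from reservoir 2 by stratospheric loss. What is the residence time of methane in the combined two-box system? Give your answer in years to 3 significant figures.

11.7 yr

For the system as a whole, the A↔B exchange is internal and contributes nothing to the throughput; only the external sinks remove mass.
M_total = 1730 + 2600 = 4330.0 Tg.
ΣF_external_out = 353 + 16.7 = 369.70 Tg/yr.
τ = M_total / ΣF_ext = 4330.0 / 369.70 = 11.71 yr.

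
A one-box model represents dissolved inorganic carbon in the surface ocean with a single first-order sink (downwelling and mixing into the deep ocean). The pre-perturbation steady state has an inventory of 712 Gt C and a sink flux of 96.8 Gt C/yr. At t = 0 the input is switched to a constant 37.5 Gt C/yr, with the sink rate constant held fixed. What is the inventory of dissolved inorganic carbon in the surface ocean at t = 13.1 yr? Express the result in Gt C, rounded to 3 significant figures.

349 Gt C

The sink rate constant is k = F₀/M₀ = 96.8/712 = 0.1360 yr⁻¹.
Solving dM/dt = F₁ − kM with M(0) = M₀ gives M(t) = F₁/k + (M₀ − F₁/k)·e^(−kt).
F₁/k = 37.5/0.1360 = 275.83 Gt C; kt = 0.1360 × 13.1 = 1.781, e^(−kt) = 0.1685.
M(13.1) = 275.83 + (712 − 275.83) × 0.1685 = 275.83 + 73.48 = 349.31 Gt C.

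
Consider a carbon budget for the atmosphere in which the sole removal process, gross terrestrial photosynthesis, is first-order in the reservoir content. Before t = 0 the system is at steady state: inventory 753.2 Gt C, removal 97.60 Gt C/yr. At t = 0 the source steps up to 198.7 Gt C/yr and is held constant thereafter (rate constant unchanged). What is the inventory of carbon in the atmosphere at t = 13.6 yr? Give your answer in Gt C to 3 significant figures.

The sink rate constant is k = F₀/M₀ = 97.60/753.2 = 0.1296 yr⁻¹.
Solving dM/dt = F₁ − kM with M(0) = M₀ gives M(t) = F₁/k + (M₀ − F₁/k)·e^(−kt).
F₁/k = 198.7/0.1296 = 1533.4 Gt C; kt = 0.1296 × 13.6 = 1.762, e^(−kt) = 0.1717.
M(13.6) = 1533.4 + (753.2 − 1533.4) × 0.1717 = 1533.4 − 133.9 = 1399.5 Gt C.

1400 Gt C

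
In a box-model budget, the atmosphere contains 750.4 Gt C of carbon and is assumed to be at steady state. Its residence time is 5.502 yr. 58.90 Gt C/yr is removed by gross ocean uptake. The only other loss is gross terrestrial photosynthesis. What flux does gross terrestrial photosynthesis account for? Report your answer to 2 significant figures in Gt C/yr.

77 Gt C/yr

Total removal F = M/τ = 750.4 / 5.502 = 136.4 Gt C/yr.
Gross terrestrial photosynthesis = F − (58.90) = 136.4 − 58.90 = 77.49 Gt C/yr.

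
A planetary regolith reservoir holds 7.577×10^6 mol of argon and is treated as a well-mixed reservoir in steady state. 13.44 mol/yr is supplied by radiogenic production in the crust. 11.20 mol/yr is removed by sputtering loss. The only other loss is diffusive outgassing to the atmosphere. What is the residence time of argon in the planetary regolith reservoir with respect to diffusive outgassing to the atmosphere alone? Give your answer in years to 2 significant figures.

3.4×10^6 yr

At steady state ΣF_in = ΣF_out.
ΣF_in = 13.440 mol/yr.
Diffusive outgassing to the atmosphere flux = ΣF_in − (11.20) = 13.440 − 11.20 = 2.240 mol/yr.
τ = M / F = 7.577×10^6 / 2.240 = 3.383×10^6 yr.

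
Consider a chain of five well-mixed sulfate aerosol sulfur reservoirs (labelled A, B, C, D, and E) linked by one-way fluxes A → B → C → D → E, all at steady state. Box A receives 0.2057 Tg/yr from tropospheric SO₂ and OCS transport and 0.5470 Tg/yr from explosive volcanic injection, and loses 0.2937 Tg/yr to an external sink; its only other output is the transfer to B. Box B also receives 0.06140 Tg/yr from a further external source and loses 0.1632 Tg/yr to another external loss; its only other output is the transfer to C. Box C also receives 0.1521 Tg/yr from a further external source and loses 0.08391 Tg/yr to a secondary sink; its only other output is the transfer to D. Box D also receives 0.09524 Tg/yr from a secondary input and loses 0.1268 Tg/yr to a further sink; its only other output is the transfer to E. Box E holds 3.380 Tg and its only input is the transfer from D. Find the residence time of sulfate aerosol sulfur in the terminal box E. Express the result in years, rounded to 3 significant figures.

Box A: F(A→B) = (0.2057 + 0.5470) − 0.2937 = 0.45900 Tg/yr.
Box B: F(B→C) = (0.45900 + 0.06140) − 0.1632 = 0.35720 Tg/yr.
Box C: F(C→D) = (0.35720 + 0.1521) − 0.08391 = 0.42539 Tg/yr.
Box D: F(D→E) = (0.42539 + 0.09524) − 0.1268 = 0.39383 Tg/yr.
Box E throughput = its input = 0.39383 Tg/yr; τ = 3.380 / 0.39383 = 8.582 yr.

8.58 yr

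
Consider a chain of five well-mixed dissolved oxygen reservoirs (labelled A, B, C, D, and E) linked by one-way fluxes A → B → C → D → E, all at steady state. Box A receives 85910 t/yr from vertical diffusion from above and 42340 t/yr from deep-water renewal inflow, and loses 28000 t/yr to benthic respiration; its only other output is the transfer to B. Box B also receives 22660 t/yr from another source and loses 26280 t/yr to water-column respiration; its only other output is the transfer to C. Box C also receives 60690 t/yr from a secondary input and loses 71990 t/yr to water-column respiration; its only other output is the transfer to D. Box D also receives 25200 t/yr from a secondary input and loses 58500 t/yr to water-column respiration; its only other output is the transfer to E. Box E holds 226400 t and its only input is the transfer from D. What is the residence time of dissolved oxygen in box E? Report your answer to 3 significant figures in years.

4.35 yr

Box A: F(A→B) = (85910 + 42340) − 28000 = 100250 t/yr.
Box B: F(B→C) = (100250 + 22660) − 26280 = 96630 t/yr.
Box C: F(C→D) = (96630 + 60690) − 71990 = 85330 t/yr.
Box D: F(D→E) = (85330 + 25200) − 58500 = 52030 t/yr.
Box E throughput = its input = 52030 t/yr; τ = 226400 / 52030 = 4.351 yr.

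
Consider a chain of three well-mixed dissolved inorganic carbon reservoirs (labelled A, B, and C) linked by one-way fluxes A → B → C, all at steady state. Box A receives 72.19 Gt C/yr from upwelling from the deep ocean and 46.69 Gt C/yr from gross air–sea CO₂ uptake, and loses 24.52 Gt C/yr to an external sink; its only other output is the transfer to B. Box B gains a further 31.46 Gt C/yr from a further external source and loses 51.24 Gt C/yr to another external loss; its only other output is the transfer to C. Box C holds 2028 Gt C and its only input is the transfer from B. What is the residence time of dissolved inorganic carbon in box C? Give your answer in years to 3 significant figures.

27.2 yr

Box A: F(A→B) = (72.19 + 46.69) − 24.52 = 94.360 Gt C/yr.
Box B: F(B→C) = (94.360 + 31.46) − 51.24 = 74.580 Gt C/yr.
Box C throughput = its input = 74.580 Gt C/yr; τ = 2028 / 74.580 = 27.19 yr.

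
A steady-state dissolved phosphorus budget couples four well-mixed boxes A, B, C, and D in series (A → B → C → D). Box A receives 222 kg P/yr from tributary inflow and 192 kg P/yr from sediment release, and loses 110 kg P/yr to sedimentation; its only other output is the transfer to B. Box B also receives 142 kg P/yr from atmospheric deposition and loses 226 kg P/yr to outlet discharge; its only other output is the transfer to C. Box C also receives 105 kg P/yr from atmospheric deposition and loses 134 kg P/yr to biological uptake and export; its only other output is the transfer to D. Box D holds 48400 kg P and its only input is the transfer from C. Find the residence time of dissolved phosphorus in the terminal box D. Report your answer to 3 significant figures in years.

253 yr

Box A: F(A→B) = (222 + 192) − 110 = 304.00 kg P/yr.
Box B: F(B→C) = (304.00 + 142) − 226 = 220.00 kg P/yr.
Box C: F(C→D) = (220.00 + 105) − 134 = 191.00 kg P/yr.
Box D throughput = its input = 191.00 kg P/yr; τ = 48400 / 191.00 = 253.4 yr.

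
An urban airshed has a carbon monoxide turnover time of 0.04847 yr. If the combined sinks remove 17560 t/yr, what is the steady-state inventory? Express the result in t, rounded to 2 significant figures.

850 t

τ = M/F ⇒ M = τ × F = 0.04847 × 17560 = 851.1 t.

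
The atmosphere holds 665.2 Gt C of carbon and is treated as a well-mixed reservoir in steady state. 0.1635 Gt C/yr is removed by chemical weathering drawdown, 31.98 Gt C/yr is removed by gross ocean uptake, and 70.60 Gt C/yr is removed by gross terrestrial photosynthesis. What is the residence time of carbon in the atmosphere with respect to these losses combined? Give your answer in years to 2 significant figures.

6.5 yr

Total removal = 0.1635 + 31.98 + 70.60 = 102.74 Gt C/yr.
τ = M / ΣF_out = 665.2 / 102.74 = 6.474 yr.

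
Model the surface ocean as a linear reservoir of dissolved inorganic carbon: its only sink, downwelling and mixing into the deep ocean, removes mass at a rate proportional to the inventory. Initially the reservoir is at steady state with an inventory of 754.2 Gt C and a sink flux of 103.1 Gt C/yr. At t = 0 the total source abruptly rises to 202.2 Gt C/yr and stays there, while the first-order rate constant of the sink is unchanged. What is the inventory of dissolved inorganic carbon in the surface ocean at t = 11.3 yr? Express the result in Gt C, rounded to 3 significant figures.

1320 Gt C

The sink rate constant is k = F₀/M₀ = 103.1/754.2 = 0.1367 yr⁻¹.
Solving dM/dt = F₁ − kM with M(0) = M₀ gives M(t) = F₁/k + (M₀ − F₁/k)·e^(−kt).
F₁/k = 202.2/0.1367 = 1479.1 Gt C; kt = 0.1367 × 11.3 = 1.545, e^(−kt) = 0.2134.
M(11.3) = 1479.1 + (754.2 − 1479.1) × 0.2134 = 1479.1 − 154.7 = 1324.5 Gt C.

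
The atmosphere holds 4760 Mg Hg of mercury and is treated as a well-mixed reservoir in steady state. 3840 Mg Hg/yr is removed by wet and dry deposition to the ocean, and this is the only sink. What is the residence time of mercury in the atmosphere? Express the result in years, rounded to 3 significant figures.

τ = M / F = 4760 / 3840 = 1.240 yr.

1.24 yr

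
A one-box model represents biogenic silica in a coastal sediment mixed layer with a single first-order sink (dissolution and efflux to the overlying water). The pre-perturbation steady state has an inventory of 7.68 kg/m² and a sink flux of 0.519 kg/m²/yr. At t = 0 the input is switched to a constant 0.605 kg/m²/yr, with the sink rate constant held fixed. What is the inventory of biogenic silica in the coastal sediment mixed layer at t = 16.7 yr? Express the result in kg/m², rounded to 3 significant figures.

8.54 kg/m²

The sink rate constant is k = F₀/M₀ = 0.519/7.68 = 0.06758 yr⁻¹.
Solving dM/dt = F₁ − kM with M(0) = M₀ gives M(t) = F₁/k + (M₀ − F₁/k)·e^(−kt).
F₁/k = 0.605/0.06758 = 8.9526 kg/m²; kt = 0.06758 × 16.7 = 1.129, e^(−kt) = 0.3235.
M(16.7) = 8.9526 + (7.68 − 8.9526) × 0.3235 = 8.9526 − 0.4117 = 8.5409 kg/m².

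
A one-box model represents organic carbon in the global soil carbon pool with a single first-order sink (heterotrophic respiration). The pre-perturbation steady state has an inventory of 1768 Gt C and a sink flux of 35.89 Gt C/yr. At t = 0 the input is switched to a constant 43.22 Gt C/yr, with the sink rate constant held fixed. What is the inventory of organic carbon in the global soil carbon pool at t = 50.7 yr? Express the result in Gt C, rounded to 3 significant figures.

Residence time τ = M₀/F₀ = 49.26 yr. The eventual steady state is M_∞ = M₀·(F₁/F₀) = 1768 × 43.22/35.89 = 2129.1 Gt C.
The anomaly ΔM(t) = M(t) − M_∞ decays as ΔM₀·e^(−t/τ) with ΔM₀ = 1768 − 2129.1 = −361.1 Gt C.
At t = 50.7 yr, e^(−t/τ) = e^(−1.029) = 0.3573, so ΔM = −129.0 Gt C and M = 2129.1 − 129.0 = 2000.1 Gt C.

2000 Gt C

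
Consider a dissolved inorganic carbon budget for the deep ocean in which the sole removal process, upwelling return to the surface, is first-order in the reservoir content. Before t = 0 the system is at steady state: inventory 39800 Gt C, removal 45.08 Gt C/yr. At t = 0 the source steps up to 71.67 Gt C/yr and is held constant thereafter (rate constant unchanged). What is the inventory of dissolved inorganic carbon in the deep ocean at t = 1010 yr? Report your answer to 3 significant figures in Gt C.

The sink rate constant is k = F₀/M₀ = 45.08/39800 = 0.001133 yr⁻¹.
Solving dM/dt = F₁ − kM with M(0) = M₀ gives M(t) = F₁/k + (M₀ − F₁/k)·e^(−kt).
F₁/k = 71.67/0.001133 = 63276 Gt C; kt = 0.001133 × 1010 = 1.144, e^(−kt) = 0.3185.
M(1010) = 63276 + (39800 − 63276) × 0.3185 = 63276 − 7478 = 55798 Gt C.

55800 Gt C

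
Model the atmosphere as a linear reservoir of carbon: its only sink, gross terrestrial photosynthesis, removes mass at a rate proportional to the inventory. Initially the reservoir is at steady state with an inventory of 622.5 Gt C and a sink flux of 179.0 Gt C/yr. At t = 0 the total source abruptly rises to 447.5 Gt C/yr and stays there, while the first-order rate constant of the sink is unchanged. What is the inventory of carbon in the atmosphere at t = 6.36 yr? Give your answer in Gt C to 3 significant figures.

1410 Gt C

Residence time τ = M₀/F₀ = 3.478 yr. The eventual steady state is M_∞ = M₀·(F₁/F₀) = 622.5 × 447.5/179.0 = 1556.2 Gt C.
The anomaly ΔM(t) = M(t) − M_∞ decays as ΔM₀·e^(−t/τ) with ΔM₀ = 622.5 − 1556.2 = −933.8 Gt C.
At t = 6.36 yr, e^(−t/τ) = e^(−1.829) = 0.1606, so ΔM = −150.0 Gt C and M = 1556.2 − 150.0 = 1406.3 Gt C.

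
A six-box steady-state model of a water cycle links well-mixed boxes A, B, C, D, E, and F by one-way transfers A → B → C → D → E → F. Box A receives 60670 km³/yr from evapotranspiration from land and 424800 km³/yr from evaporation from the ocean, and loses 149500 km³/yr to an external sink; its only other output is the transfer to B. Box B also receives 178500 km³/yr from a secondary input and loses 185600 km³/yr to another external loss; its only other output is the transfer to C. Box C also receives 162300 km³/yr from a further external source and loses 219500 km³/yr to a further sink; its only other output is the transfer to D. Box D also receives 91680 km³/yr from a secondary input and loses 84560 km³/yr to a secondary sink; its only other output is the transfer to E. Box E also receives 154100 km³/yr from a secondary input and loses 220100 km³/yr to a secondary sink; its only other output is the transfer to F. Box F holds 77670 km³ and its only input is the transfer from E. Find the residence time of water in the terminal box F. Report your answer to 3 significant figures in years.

Box A: F(A→B) = (60670 + 424800) − 149500 = 335970 km³/yr.
Box B: F(B→C) = (335970 + 178500) − 185600 = 328870 km³/yr.
Box C: F(C→D) = (328870 + 162300) − 219500 = 271670 km³/yr.
Box D: F(D→E) = (271670 + 91680) − 84560 = 278790 km³/yr.
Box E: F(E→F) = (278790 + 154100) − 220100 = 212790 km³/yr.
Box F throughput = its input = 212790 km³/yr; τ = 77670 / 212790 = 0.3650 yr.

0.365 yr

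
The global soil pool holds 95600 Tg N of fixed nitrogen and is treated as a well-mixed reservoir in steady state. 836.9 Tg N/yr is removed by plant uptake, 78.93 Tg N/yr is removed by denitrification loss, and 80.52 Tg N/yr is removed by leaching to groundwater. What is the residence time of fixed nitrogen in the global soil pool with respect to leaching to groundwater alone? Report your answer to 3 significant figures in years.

1190 yr

Residence time with respect to a single sink: τ = M / F_sink.
τ = 95600 / 80.52 = 1187 yr.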